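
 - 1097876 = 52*(-21113)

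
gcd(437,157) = 1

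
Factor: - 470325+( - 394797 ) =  - 2^1*3^1*23^1*6269^1 = - 865122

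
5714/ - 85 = - 68 + 66/85 = - 67.22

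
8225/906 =9  +  71/906  =  9.08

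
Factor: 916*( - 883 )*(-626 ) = 2^3*229^1*313^1 *883^1 = 506326328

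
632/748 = 158/187 = 0.84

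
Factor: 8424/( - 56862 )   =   - 4/27 = - 2^2*3^ (-3 ) 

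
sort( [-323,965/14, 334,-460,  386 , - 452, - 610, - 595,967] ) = [ - 610, - 595, - 460, - 452,-323, 965/14 , 334 , 386, 967 ]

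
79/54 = 79/54 = 1.46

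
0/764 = 0 = 0.00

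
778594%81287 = 47011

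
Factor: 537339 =3^1* 11^1*19^1 *857^1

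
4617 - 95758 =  - 91141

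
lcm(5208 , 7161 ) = 57288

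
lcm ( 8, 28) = 56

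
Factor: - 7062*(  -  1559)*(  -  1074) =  - 2^2*3^2*11^1*107^1*179^1*1559^1 = - 11824372692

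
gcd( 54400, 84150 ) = 850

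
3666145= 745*4921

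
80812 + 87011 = 167823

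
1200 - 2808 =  - 1608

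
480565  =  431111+49454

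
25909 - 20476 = 5433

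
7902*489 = 3864078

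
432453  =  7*61779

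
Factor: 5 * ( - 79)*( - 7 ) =5^1  *  7^1*79^1 = 2765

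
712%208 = 88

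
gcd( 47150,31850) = 50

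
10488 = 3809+6679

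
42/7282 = 21/3641 = 0.01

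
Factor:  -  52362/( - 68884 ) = 26181/34442= 2^( - 1)*3^2*17^(  -  1 )*1013^( - 1) *2909^1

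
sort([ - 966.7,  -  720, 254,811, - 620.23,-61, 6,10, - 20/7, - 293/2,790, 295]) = [ - 966.7, - 720, - 620.23, - 293/2,-61, - 20/7 , 6 , 10,  254, 295, 790, 811]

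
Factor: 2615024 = 2^4*353^1*463^1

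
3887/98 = 39 + 65/98 = 39.66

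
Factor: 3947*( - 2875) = - 5^3 * 23^1*3947^1 = - 11347625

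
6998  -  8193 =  - 1195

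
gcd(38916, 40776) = 12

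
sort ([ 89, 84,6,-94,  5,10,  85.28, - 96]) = [-96,-94,5, 6 , 10 , 84,85.28, 89 ] 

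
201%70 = 61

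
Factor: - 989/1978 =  - 2^( - 1) = -1/2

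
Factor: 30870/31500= 2^( - 1)*5^( - 2 ) *7^2 = 49/50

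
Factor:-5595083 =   -  13^2*33107^1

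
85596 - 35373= 50223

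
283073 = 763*371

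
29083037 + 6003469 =35086506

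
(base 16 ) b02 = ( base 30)33S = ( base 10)2818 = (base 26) 44a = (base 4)230002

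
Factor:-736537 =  - 47^1*15671^1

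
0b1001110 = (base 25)33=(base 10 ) 78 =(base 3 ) 2220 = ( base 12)66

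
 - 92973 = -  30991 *3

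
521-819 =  - 298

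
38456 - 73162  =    -  34706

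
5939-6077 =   -  138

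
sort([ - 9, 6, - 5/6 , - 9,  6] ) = [ - 9, - 9, - 5/6, 6,6] 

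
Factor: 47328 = 2^5*3^1*17^1*29^1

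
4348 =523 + 3825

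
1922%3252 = 1922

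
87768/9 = 9752 = 9752.00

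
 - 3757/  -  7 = 3757/7 = 536.71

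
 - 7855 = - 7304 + - 551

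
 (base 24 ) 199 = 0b1100100001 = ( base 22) 1E9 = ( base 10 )801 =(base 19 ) 243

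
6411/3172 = 2 + 67/3172 = 2.02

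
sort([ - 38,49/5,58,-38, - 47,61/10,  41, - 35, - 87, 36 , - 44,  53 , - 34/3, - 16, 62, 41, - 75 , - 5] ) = [ - 87 ,- 75,-47 , - 44, - 38,  -  38 , - 35,-16, - 34/3, - 5,61/10,49/5,36,  41,41,53,58,62]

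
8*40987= 327896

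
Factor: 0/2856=0^1 = 0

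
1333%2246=1333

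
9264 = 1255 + 8009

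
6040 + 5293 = 11333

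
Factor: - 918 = -2^1*3^3*17^1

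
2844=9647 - 6803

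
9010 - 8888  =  122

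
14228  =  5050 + 9178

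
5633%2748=137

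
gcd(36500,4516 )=4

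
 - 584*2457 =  - 1434888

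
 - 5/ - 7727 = 5/7727 = 0.00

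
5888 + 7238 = 13126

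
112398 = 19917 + 92481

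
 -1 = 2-3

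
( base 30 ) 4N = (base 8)217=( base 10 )143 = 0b10001111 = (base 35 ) 43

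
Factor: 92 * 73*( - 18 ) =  - 120888 = - 2^3*3^2 *23^1*73^1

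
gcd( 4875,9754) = 1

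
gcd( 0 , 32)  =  32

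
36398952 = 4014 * 9068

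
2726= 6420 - 3694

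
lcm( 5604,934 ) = 5604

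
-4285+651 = -3634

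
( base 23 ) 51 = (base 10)116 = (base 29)40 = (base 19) 62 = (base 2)1110100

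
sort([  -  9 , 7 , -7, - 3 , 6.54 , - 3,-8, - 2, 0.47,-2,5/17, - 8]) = [ - 9, - 8, -8,- 7,-3, -3, -2, - 2,5/17, 0.47, 6.54,7]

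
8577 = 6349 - - 2228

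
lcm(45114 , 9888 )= 721824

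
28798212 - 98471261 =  - 69673049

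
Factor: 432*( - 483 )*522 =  - 2^5 *3^6*7^1*23^1*29^1=- 108918432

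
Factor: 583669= 583669^1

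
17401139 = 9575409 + 7825730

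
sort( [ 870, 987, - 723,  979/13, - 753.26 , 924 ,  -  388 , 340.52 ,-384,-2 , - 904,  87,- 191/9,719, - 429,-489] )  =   [ - 904,  -  753.26, - 723,  -  489,-429, - 388,- 384 , - 191/9,-2, 979/13, 87, 340.52, 719,870,924, 987]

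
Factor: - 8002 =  - 2^1*4001^1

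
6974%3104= 766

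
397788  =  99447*4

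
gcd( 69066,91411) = 1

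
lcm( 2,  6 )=6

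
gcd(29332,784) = 4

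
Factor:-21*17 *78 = -2^1*3^2*7^1*13^1*17^1 = - 27846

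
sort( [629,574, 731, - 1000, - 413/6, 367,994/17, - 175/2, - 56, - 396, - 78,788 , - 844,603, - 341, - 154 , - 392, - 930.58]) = [ - 1000 , - 930.58,  -  844, - 396,-392, - 341, - 154, - 175/2, - 78 , - 413/6,-56, 994/17, 367, 574, 603,629, 731, 788 ]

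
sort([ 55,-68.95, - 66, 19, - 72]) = [ - 72, - 68.95, - 66, 19, 55 ]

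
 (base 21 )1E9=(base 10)744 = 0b1011101000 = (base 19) 213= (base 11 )617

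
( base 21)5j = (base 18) 6g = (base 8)174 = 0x7c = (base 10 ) 124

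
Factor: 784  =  2^4*7^2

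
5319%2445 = 429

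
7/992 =7/992 = 0.01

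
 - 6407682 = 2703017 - 9110699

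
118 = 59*2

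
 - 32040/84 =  - 382 + 4/7 = - 381.43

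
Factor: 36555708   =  2^2*3^1*7^1*435187^1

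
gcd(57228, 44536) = 76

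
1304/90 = 652/45 = 14.49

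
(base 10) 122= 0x7a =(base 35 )3H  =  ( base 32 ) 3q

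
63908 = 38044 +25864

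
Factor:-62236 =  - 2^2*15559^1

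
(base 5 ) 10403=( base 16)2d8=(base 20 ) 1g8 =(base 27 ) QQ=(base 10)728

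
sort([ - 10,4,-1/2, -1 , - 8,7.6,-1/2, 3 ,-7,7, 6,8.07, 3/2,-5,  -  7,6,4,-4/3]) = [ - 10, - 8, - 7, - 7,-5 , - 4/3, -1,-1/2, - 1/2,  3/2,  3, 4  ,  4, 6 , 6,  7, 7.6, 8.07]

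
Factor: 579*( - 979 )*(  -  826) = 2^1 *3^1*7^1 * 11^1*59^1 *89^1* 193^1= 468210666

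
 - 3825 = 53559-57384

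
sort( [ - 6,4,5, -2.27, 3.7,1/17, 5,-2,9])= [ - 6, - 2.27, - 2, 1/17, 3.7, 4 , 5, 5, 9]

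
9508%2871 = 895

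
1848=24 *77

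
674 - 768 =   -  94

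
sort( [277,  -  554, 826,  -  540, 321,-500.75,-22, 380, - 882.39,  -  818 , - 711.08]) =[  -  882.39, - 818,-711.08, - 554, - 540, - 500.75, - 22, 277, 321, 380, 826 ]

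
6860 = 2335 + 4525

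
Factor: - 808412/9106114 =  - 2^1*11^1*19^1* 23^( - 1) * 967^1 * 197959^( - 1 ) = - 404206/4553057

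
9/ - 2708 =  - 1+2699/2708  =  - 0.00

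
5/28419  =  5/28419 =0.00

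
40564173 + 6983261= 47547434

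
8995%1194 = 637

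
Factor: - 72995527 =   -  11^1*6635957^1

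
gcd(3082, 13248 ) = 46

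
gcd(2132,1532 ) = 4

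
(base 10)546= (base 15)266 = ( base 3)202020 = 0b1000100010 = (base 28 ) JE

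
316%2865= 316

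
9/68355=1/7595= 0.00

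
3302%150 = 2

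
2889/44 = 65 + 29/44 =65.66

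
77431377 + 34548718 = 111980095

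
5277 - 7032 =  - 1755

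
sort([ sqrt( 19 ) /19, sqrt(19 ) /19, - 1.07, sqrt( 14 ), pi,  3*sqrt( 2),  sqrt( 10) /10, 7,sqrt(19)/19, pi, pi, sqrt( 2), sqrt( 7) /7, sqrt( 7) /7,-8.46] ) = [ - 8.46,-1.07, sqrt (19)/19, sqrt( 19)/19, sqrt( 19 )/19, sqrt( 10 )/10,  sqrt ( 7) /7, sqrt( 7) /7, sqrt( 2), pi, pi, pi,sqrt(14),3*sqrt(2 ), 7]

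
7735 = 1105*7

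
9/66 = 3/22 = 0.14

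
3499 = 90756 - 87257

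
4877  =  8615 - 3738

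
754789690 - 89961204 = 664828486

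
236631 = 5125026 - 4888395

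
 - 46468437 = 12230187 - 58698624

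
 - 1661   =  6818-8479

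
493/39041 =493/39041 = 0.01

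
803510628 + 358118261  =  1161628889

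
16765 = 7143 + 9622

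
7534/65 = 115 + 59/65=115.91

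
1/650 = 1/650 = 0.00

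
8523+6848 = 15371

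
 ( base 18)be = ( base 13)134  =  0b11010100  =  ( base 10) 212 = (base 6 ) 552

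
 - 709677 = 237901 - 947578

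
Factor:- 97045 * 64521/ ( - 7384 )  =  481649265/568 = 2^( - 3) * 3^2*5^1 * 67^1*71^(-1)*107^1*1493^1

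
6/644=3/322 = 0.01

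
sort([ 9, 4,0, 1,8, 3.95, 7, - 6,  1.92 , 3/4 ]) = [ - 6,0,3/4, 1, 1.92,3.95, 4,  7,8, 9]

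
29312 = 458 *64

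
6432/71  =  90 + 42/71=   90.59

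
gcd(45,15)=15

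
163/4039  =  163/4039  =  0.04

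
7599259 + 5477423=13076682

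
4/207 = 4/207 = 0.02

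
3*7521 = 22563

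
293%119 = 55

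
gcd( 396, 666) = 18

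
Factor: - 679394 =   -  2^1*37^1* 9181^1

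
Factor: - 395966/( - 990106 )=13^(  -  1)*29^1*113^( - 1)*337^( - 1)*6827^1 = 197983/495053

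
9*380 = 3420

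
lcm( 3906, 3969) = 246078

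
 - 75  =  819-894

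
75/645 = 5/43 = 0.12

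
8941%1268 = 65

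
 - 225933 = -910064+684131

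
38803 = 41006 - 2203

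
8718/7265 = 1 + 1/5 = 1.20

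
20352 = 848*24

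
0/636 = 0 = 0.00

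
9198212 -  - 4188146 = 13386358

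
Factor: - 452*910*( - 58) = 23856560 = 2^4*5^1 * 7^1*13^1* 29^1 * 113^1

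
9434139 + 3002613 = 12436752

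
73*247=18031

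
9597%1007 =534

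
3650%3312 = 338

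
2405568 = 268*8976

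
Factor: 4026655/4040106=2^( - 1 )*3^( -1 )*5^1*7^( - 1)*29^( - 1)*31^( - 1)*107^( - 1)*805331^1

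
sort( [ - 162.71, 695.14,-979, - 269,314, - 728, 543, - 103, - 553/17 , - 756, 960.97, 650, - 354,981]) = [ - 979, - 756, - 728,-354, - 269, - 162.71, - 103, - 553/17,314,543, 650,695.14,960.97, 981]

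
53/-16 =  - 4 + 11/16 = - 3.31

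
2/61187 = 2/61187  =  0.00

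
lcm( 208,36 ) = 1872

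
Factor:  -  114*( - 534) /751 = 2^2*3^2 * 19^1*89^1*751^(-1 ) = 60876/751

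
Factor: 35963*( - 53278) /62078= - 17^1*1567^1* 31039^( - 1)*35963^1=- 958018357/31039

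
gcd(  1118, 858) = 26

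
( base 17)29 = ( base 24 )1j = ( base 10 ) 43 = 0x2B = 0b101011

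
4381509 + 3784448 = 8165957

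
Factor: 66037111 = 7^1*103^1*91591^1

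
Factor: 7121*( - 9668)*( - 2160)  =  2^6 * 3^3*5^1 * 2417^1 * 7121^1 = 148706988480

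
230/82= 2 + 33/41 = 2.80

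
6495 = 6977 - 482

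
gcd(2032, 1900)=4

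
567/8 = 567/8 = 70.88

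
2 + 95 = 97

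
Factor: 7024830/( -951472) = -3512415/475736 =-  2^( -3 )*3^1*5^1*59467^( - 1 )*234161^1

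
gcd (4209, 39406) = 61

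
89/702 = 89/702=0.13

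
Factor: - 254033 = - 13^1*19541^1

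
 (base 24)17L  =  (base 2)1011111101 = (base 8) 1375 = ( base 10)765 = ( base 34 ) mh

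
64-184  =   - 120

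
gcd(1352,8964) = 4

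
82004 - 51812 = 30192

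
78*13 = 1014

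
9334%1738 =644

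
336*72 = 24192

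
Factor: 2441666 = 2^1 * 1220833^1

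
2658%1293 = 72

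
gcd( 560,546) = 14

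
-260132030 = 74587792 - 334719822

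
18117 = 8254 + 9863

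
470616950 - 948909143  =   - 478292193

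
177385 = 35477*5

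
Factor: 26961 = 3^1*11^1*19^1 *43^1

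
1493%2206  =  1493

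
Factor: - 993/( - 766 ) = 2^( - 1 ) * 3^1*331^1*383^( - 1 )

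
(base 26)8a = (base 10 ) 218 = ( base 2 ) 11011010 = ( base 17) CE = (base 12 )162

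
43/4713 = 43/4713 =0.01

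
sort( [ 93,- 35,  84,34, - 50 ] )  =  [ - 50, - 35, 34 , 84,  93] 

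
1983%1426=557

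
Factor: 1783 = 1783^1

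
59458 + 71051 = 130509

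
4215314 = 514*8201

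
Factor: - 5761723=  - 11^1*523793^1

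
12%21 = 12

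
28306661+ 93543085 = 121849746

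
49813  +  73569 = 123382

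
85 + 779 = 864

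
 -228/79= - 3+9/79 = - 2.89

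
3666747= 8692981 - 5026234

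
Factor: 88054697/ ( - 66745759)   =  -31^ (- 1)*71^1*1240207^1*2153089^ ( - 1)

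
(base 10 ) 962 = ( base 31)101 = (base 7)2543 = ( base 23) 1ij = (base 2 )1111000010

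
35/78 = 35/78 = 0.45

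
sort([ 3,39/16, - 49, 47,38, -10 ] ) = [-49,  -  10,  39/16,  3,38, 47]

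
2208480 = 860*2568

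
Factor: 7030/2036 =2^( - 1 )*5^1*19^1*37^1*509^( - 1)= 3515/1018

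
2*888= 1776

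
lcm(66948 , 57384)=401688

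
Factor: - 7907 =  - 7907^1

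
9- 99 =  - 90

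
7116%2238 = 402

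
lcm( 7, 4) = 28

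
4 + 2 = 6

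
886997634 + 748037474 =1635035108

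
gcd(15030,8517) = 501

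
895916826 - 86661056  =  809255770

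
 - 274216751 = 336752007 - 610968758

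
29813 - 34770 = - 4957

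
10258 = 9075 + 1183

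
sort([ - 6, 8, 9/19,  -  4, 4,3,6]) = [ - 6, - 4,9/19 , 3,4,6, 8 ] 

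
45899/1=45899 = 45899.00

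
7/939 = 7/939 = 0.01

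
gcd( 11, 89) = 1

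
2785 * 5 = 13925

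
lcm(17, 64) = 1088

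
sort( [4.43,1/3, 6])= [ 1/3,4.43, 6 ]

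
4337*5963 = 25861531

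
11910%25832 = 11910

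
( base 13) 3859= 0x1f51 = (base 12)4781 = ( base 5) 224032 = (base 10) 8017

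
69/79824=23/26608 = 0.00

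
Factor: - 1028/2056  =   - 1/2 = - 2^(  -  1) 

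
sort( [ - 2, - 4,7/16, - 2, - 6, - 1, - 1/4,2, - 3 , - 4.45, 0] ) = [ - 6 , - 4.45, - 4, - 3, - 2, - 2 , - 1, - 1/4, 0, 7/16 , 2 ]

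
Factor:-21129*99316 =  - 2^2*3^1 * 7^1*3547^1*7043^1 = -2098447764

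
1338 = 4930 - 3592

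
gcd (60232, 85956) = 4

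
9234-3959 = 5275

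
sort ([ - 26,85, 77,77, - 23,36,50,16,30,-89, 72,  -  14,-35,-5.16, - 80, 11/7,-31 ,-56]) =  [ - 89,-80,-56, - 35,- 31, - 26,-23,-14, - 5.16, 11/7,16, 30, 36,50,72,77, 77, 85]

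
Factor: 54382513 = 83^1*655211^1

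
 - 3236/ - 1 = 3236 + 0/1  =  3236.00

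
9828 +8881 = 18709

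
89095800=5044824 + 84050976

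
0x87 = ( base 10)135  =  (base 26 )55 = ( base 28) 4n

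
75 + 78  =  153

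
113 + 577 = 690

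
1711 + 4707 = 6418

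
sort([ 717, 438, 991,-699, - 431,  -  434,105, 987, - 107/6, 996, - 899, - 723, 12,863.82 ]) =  [-899 , - 723, - 699, - 434, - 431, - 107/6,12,105,438, 717,863.82, 987, 991, 996] 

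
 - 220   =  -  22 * 10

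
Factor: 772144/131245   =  2^4*5^( - 1)*26249^( - 1)*48259^1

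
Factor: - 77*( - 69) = 5313= 3^1 * 7^1 * 11^1*23^1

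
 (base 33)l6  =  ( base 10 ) 699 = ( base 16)2bb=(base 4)22323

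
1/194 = 1/194 = 0.01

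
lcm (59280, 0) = 0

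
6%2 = 0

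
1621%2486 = 1621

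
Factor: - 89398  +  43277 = - 17^1*2713^1 = -  46121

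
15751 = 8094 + 7657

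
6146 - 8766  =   - 2620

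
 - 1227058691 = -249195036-977863655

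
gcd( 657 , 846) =9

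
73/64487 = 73/64487=0.00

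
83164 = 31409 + 51755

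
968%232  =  40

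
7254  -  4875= 2379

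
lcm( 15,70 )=210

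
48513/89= 48513/89=545.09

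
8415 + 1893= 10308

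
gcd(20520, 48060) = 540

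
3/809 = 3/809  =  0.00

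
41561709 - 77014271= - 35452562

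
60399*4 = 241596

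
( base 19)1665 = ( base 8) 21670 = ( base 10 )9144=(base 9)13480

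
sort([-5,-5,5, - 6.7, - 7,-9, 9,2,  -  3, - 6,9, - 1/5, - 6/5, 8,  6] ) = [- 9, - 7,-6.7, - 6 , - 5, - 5,- 3,  -  6/5, - 1/5,2,5, 6,8, 9, 9] 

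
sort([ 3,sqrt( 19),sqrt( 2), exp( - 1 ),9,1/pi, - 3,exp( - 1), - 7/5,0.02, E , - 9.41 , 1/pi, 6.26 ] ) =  [ - 9.41,-3, - 7/5,0.02 , 1/pi,  1/pi,exp (  -  1 ) , exp ( - 1),  sqrt( 2),E , 3,sqrt( 19),6.26,  9]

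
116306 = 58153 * 2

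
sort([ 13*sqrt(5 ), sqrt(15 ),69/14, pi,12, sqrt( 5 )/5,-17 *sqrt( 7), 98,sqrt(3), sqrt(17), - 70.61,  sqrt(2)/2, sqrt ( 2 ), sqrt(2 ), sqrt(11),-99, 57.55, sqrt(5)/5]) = [ - 99,-70.61, - 17* sqrt ( 7), sqrt (5) /5, sqrt(5 )/5,sqrt(2)/2, sqrt( 2 ), sqrt( 2), sqrt(3),  pi, sqrt(11 ), sqrt( 15), sqrt(17 ), 69/14 , 12,13*sqrt( 5 ),57.55, 98] 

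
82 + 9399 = 9481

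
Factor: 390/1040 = 2^( - 3 )*3^1=3/8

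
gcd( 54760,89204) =4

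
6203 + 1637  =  7840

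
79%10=9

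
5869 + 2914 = 8783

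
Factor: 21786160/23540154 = 990280/1070007 = 2^3* 3^(  -  1)*5^1*19^1*97^( - 1)*1303^1*3677^( - 1)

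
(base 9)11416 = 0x1dcd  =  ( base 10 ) 7629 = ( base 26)b7b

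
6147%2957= 233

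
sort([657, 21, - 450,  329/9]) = [-450, 21, 329/9,657]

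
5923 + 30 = 5953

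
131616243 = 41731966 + 89884277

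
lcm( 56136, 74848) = 224544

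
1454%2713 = 1454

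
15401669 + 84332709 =99734378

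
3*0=0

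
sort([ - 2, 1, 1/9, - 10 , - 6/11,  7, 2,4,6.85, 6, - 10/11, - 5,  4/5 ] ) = [-10, - 5, - 2,-10/11 ,-6/11, 1/9,4/5,  1, 2,4, 6, 6.85, 7]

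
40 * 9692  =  387680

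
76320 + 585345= 661665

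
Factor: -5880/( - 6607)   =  2^3*3^1*5^1*7^2*6607^( - 1)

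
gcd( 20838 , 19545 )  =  3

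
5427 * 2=10854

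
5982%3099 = 2883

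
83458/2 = 41729 = 41729.00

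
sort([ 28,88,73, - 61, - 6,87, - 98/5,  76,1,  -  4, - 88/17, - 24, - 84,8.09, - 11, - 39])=[ - 84, - 61,-39 , - 24, - 98/5, - 11,-6, - 88/17, - 4,1,  8.09, 28,73,76,  87, 88] 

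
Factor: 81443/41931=3^( - 3)*23^1*1553^( - 1)*3541^1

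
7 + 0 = 7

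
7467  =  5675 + 1792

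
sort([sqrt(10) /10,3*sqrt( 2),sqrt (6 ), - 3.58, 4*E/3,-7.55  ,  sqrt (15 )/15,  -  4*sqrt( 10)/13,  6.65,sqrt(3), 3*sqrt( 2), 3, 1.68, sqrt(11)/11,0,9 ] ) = [ - 7.55,-3.58,-4*sqrt( 10 )/13, 0, sqrt( 15)/15, sqrt (11) /11,sqrt( 10)/10,1.68, sqrt ( 3) , sqrt (6), 3,4*E/3, 3*sqrt( 2) , 3*sqrt( 2), 6.65, 9] 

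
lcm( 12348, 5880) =123480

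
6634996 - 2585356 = 4049640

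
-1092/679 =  - 2 + 38/97 = -1.61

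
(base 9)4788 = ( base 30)3SN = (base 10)3563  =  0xDEB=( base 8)6753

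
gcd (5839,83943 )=1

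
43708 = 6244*7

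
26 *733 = 19058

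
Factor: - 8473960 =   -  2^3 * 5^1*11^1*19259^1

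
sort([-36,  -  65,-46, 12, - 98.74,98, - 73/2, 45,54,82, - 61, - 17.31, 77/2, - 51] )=[ - 98.74 , - 65, - 61, - 51,  -  46, - 73/2, - 36, - 17.31, 12, 77/2, 45, 54, 82 , 98 ]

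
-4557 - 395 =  - 4952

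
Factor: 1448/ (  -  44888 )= - 31^ ( - 1) = - 1/31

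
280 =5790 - 5510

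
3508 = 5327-1819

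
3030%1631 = 1399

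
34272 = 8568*4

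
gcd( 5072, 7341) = 1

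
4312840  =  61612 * 70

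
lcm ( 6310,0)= 0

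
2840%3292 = 2840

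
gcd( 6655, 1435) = 5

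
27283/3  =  9094 +1/3=   9094.33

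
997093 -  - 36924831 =37921924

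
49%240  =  49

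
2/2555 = 2/2555 = 0.00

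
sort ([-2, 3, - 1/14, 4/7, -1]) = [ - 2,-1, - 1/14,4/7,3]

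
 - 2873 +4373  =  1500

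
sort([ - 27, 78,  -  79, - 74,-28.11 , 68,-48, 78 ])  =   [ - 79,-74, - 48,-28.11, -27, 68, 78,78 ]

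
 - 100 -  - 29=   -  71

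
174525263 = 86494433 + 88030830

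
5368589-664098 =4704491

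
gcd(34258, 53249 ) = 7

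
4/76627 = 4/76627=0.00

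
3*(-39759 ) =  - 119277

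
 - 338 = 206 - 544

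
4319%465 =134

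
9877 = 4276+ 5601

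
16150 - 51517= - 35367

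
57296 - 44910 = 12386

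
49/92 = 49/92 = 0.53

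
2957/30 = 98 + 17/30 = 98.57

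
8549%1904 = 933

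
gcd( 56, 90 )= 2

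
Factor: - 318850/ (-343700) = 911/982 = 2^( - 1)*491^( - 1 )*911^1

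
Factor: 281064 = 2^3*3^1*7^2*239^1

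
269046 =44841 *6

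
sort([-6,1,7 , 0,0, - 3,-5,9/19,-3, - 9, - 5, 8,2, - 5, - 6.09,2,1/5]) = [-9,-6.09, - 6,-5,-5,-5, - 3, - 3, 0,  0,1/5,9/19, 1, 2, 2,7, 8]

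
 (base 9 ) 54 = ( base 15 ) 34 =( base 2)110001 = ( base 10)49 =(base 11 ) 45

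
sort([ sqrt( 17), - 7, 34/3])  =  [ - 7,  sqrt( 17),34/3] 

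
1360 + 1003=2363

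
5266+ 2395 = 7661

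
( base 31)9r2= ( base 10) 9488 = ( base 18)1B52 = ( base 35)7Q3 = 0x2510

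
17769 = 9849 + 7920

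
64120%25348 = 13424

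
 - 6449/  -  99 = 6449/99 = 65.14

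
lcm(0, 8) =0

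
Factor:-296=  - 2^3*37^1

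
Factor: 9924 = 2^2*3^1*827^1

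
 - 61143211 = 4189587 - 65332798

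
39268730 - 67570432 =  - 28301702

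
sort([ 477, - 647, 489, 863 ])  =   [  -  647,  477, 489, 863]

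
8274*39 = 322686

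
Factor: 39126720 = 2^6*3^1*5^1 * 53^1*769^1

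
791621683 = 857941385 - 66319702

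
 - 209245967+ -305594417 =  - 514840384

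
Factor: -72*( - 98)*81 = 2^4*3^6*7^2 = 571536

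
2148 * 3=6444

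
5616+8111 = 13727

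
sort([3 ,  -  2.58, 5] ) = [ - 2.58,3,  5]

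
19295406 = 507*38058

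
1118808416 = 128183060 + 990625356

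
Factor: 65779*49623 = 3264151317 = 3^1*7^2*17^1*139^1*  9397^1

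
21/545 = 21/545 = 0.04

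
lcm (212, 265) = 1060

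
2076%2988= 2076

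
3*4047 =12141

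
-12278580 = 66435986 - 78714566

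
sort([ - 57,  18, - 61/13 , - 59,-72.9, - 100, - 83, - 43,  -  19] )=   [ - 100, - 83,-72.9 , - 59, - 57, - 43,-19, - 61/13, 18 ] 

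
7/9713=7/9713 = 0.00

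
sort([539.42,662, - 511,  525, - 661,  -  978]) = [ - 978, - 661, - 511, 525, 539.42, 662]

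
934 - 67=867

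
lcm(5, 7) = 35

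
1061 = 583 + 478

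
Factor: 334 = 2^1*167^1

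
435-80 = 355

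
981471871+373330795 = 1354802666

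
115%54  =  7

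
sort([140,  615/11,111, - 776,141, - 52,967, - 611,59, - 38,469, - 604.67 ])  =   [ - 776,-611, - 604.67, - 52, - 38,615/11 , 59 , 111,  140,141,469,967 ] 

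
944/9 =104 + 8/9 = 104.89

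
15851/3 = 5283+ 2/3 = 5283.67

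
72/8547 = 24/2849 = 0.01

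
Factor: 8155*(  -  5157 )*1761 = -3^4 * 5^1*7^1*191^1*233^1* 587^1  =  - 74059444935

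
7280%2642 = 1996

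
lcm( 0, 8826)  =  0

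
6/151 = 6/151 = 0.04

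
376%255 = 121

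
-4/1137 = -4/1137 =- 0.00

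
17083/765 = 22 + 253/765  =  22.33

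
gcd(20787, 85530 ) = 3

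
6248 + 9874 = 16122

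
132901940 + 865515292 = 998417232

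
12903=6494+6409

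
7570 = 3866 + 3704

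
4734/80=2367/40 = 59.17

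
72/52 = 18/13 =1.38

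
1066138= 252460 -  - 813678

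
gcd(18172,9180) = 4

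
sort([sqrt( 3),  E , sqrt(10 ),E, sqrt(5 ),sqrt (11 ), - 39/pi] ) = [ - 39/pi, sqrt(3) , sqrt(5 ), E,E, sqrt(10 ),sqrt ( 11)]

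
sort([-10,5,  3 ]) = [ - 10, 3, 5]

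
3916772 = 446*8782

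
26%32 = 26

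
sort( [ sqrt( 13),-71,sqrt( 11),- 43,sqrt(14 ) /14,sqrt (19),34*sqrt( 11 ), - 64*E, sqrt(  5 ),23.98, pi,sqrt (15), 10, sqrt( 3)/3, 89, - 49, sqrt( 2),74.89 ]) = [- 64*E, - 71, - 49,  -  43, sqrt( 14)/14, sqrt(3) /3 , sqrt( 2 ),sqrt( 5), pi,sqrt ( 11 ),sqrt( 13 ),sqrt(15),sqrt( 19 ) , 10,23.98, 74.89,89 , 34*sqrt( 11 )]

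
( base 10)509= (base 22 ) 113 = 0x1fd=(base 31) GD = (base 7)1325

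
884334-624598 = 259736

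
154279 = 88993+65286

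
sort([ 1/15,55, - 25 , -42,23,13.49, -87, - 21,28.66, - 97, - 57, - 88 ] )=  [ - 97, - 88, - 87, - 57, - 42, - 25, - 21, 1/15,13.49, 23,28.66,55]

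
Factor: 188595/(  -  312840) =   -  2^( - 3 )*3^1* 79^( - 1)*127^1 = - 381/632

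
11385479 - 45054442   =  - 33668963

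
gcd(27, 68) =1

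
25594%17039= 8555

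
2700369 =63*42863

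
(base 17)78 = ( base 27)4J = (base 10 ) 127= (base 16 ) 7f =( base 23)5C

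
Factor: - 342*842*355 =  -102227220= - 2^2 *3^2*5^1*19^1*71^1* 421^1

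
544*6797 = 3697568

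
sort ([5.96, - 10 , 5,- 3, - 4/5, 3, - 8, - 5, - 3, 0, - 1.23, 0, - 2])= [ - 10, - 8,- 5, - 3, - 3, - 2, - 1.23, - 4/5,0,0, 3, 5,  5.96 ]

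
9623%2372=135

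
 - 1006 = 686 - 1692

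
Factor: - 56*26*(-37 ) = 2^4 * 7^1*13^1*37^1= 53872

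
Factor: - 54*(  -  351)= 18954 = 2^1*3^6*13^1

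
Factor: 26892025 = 5^2*1075681^1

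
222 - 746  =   -524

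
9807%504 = 231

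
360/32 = 11+1/4 = 11.25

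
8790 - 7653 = 1137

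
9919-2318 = 7601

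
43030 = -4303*( - 10)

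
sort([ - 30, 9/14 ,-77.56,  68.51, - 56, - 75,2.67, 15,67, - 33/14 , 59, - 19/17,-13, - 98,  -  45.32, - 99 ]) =[-99, - 98,-77.56, - 75, - 56, -45.32, - 30, - 13, - 33/14, - 19/17 , 9/14 , 2.67 , 15,59,  67, 68.51] 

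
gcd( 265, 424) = 53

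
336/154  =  24/11 = 2.18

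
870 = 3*290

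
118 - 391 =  -273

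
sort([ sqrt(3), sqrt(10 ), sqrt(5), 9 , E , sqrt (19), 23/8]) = [ sqrt(3 ) , sqrt(5),E, 23/8 , sqrt( 10),sqrt ( 19), 9]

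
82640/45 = 1836 + 4/9 = 1836.44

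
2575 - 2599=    - 24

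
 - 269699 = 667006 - 936705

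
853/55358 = 853/55358 = 0.02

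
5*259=1295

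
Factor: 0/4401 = 0 = 0^1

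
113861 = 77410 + 36451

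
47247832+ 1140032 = 48387864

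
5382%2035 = 1312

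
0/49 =0= 0.00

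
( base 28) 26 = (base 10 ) 62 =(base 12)52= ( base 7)116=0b111110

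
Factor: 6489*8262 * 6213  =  333092089134 =2^1*3^8*7^1*17^1*19^1 * 103^1 * 109^1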